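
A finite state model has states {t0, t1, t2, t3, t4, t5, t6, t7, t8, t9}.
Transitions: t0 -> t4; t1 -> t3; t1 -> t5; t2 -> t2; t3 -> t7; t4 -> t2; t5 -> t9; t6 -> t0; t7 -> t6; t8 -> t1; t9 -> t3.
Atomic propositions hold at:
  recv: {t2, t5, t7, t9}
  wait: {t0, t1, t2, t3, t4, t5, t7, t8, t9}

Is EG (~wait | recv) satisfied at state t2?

Yes

Sat(~wait) = {t6}
Sat(~wait | recv) = {t2, t5, t6, t7, t9}
EG (~wait | recv): greatest fixpoint, start Z0 = {t2, t5, t6, t7, t9}, keep only states in Sat with some successor in Z. Z1 = {t2, t5, t7}; Z2 = {t2}; fixed.
Sat(EG (~wait | recv)) = {t2}
t2 ∈ Sat(EG (~wait | recv)) = {t2}, so the formula holds at t2.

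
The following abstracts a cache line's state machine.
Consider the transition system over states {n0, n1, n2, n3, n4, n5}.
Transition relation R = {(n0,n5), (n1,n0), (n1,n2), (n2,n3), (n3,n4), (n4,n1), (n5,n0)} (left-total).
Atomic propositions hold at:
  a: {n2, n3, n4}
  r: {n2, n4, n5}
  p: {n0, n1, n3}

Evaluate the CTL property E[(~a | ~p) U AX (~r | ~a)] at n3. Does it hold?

No

Sat(~a) = {n0, n1, n5}
Sat(~p) = {n2, n4, n5}
Sat(~a | ~p) = {n0, n1, n2, n4, n5}
Sat(~r) = {n0, n1, n3}
Sat(~r | ~a) = {n0, n1, n3, n5}
Sat(AX (~r | ~a)) = {s : every successor in {n0, n1, n3, n5}} = {n0, n2, n4, n5}
E[(~a | ~p) U AX (~r | ~a)]: least fixpoint, start Z0 = Sat(AX (~r | ~a)) = {n0, n2, n4, n5}, add states in Sat(~a | ~p) with some successor in Z. Z1 = {n0, n1, n2, n4, n5}; fixed.
Sat(E[(~a | ~p) U AX (~r | ~a)]) = {n0, n1, n2, n4, n5}
n3 ∉ Sat(E[(~a | ~p) U AX (~r | ~a)]) = {n0, n1, n2, n4, n5}, so the formula does not hold at n3.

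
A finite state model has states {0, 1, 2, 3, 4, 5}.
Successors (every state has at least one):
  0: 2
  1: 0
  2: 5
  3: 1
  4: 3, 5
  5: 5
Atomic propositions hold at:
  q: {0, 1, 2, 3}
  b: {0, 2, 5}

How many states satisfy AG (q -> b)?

Sat(q -> b) = {0, 2, 4, 5}
AG (q -> b): greatest fixpoint, start Z0 = {0, 2, 4, 5}, keep only states in Sat with every successor in Z. Z1 = {0, 2, 5}; fixed.
Sat(AG (q -> b)) = {0, 2, 5}
|Sat(AG (q -> b))| = |{0, 2, 5}| = 3.

3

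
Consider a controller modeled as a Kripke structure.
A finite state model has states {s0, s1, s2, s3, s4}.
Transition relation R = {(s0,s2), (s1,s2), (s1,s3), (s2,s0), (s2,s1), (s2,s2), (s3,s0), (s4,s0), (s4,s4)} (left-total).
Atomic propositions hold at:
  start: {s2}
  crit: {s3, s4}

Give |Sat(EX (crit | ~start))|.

4

Sat(~start) = {s0, s1, s3, s4}
Sat(crit | ~start) = {s0, s1, s3, s4}
Sat(EX (crit | ~start)) = {s : some successor in {s0, s1, s3, s4}} = {s1, s2, s3, s4}
|Sat(EX (crit | ~start))| = |{s1, s2, s3, s4}| = 4.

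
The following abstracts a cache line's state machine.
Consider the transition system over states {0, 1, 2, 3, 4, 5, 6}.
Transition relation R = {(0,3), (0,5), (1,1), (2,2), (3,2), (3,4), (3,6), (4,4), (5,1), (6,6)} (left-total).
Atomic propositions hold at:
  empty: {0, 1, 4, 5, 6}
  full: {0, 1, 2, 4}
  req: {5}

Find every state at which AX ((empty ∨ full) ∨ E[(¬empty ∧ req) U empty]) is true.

{1, 2, 3, 4, 5, 6}

Sat(empty ∨ full) = {0, 1, 2, 4, 5, 6}
Sat(¬empty) = {2, 3}
Sat(¬empty ∧ req) = ∅
E[(¬empty ∧ req) U empty]: least fixpoint, start Z0 = Sat(empty) = {0, 1, 4, 5, 6}, add states in Sat(¬empty ∧ req) with some successor in Z. Already a fixed point.
Sat(E[(¬empty ∧ req) U empty]) = {0, 1, 4, 5, 6}
Sat((empty ∨ full) ∨ E[(¬empty ∧ req) U empty]) = {0, 1, 2, 4, 5, 6}
Sat(AX ((empty ∨ full) ∨ E[(¬empty ∧ req) U empty])) = {s : every successor in {0, 1, 2, 4, 5, 6}} = {1, 2, 3, 4, 5, 6}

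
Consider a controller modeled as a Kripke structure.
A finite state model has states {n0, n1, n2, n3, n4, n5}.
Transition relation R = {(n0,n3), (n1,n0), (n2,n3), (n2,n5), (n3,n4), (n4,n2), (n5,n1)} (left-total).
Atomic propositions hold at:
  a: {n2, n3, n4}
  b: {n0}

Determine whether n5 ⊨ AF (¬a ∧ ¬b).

Sat(¬a) = {n0, n1, n5}
Sat(¬b) = {n1, n2, n3, n4, n5}
Sat(¬a ∧ ¬b) = {n1, n5}
AF (¬a ∧ ¬b): least fixpoint, start Z0 = {n1, n5}, add states with every successor in Z. Already a fixed point.
Sat(AF (¬a ∧ ¬b)) = {n1, n5}
n5 ∈ Sat(AF (¬a ∧ ¬b)) = {n1, n5}, so the formula holds at n5.

Yes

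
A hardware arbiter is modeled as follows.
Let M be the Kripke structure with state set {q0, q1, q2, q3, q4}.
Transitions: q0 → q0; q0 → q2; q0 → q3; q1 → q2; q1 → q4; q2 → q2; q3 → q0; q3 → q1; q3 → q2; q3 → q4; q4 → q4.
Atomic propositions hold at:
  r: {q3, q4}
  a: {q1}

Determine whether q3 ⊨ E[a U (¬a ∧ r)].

Sat(¬a) = {q0, q2, q3, q4}
Sat(¬a ∧ r) = {q3, q4}
E[a U (¬a ∧ r)]: least fixpoint, start Z0 = Sat((¬a ∧ r)) = {q3, q4}, add states in Sat(a) with some successor in Z. Z1 = {q1, q3, q4}; fixed.
Sat(E[a U (¬a ∧ r)]) = {q1, q3, q4}
q3 ∈ Sat(E[a U (¬a ∧ r)]) = {q1, q3, q4}, so the formula holds at q3.

Yes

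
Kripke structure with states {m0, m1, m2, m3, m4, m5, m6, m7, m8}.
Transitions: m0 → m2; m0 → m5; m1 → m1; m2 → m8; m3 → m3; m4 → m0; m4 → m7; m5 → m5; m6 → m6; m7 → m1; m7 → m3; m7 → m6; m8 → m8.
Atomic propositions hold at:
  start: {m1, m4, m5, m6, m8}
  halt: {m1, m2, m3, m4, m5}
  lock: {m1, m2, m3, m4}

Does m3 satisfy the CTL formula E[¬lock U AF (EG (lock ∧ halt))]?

Yes

Sat(¬lock) = {m0, m5, m6, m7, m8}
Sat(lock ∧ halt) = {m1, m2, m3, m4}
EG (lock ∧ halt): greatest fixpoint, start Z0 = {m1, m2, m3, m4}, keep only states in Sat with some successor in Z. Z1 = {m1, m3}; fixed.
Sat(EG (lock ∧ halt)) = {m1, m3}
AF (EG (lock ∧ halt)): least fixpoint, start Z0 = {m1, m3}, add states with every successor in Z. Already a fixed point.
Sat(AF (EG (lock ∧ halt))) = {m1, m3}
E[¬lock U AF (EG (lock ∧ halt))]: least fixpoint, start Z0 = Sat(AF (EG (lock ∧ halt))) = {m1, m3}, add states in Sat(¬lock) with some successor in Z. Z1 = {m1, m3, m7}; fixed.
Sat(E[¬lock U AF (EG (lock ∧ halt))]) = {m1, m3, m7}
m3 ∈ Sat(E[¬lock U AF (EG (lock ∧ halt))]) = {m1, m3, m7}, so the formula holds at m3.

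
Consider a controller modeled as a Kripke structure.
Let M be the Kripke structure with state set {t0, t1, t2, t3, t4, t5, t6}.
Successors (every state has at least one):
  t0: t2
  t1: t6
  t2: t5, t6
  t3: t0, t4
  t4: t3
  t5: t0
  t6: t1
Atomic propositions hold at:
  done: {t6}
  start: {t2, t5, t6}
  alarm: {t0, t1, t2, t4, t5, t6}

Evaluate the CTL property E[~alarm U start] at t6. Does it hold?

Sat(~alarm) = {t3}
E[~alarm U start]: least fixpoint, start Z0 = Sat(start) = {t2, t5, t6}, add states in Sat(~alarm) with some successor in Z. Already a fixed point.
Sat(E[~alarm U start]) = {t2, t5, t6}
t6 ∈ Sat(E[~alarm U start]) = {t2, t5, t6}, so the formula holds at t6.

Yes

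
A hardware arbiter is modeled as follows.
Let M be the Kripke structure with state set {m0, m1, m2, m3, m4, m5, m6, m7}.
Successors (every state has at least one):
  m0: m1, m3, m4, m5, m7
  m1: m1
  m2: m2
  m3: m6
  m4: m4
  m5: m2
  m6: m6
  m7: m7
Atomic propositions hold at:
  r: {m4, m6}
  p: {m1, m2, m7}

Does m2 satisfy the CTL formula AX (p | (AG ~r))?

Yes

Sat(~r) = {m0, m1, m2, m3, m5, m7}
AG ~r: greatest fixpoint, start Z0 = {m0, m1, m2, m3, m5, m7}, keep only states in Sat with every successor in Z. Z1 = {m1, m2, m5, m7}; fixed.
Sat(AG ~r) = {m1, m2, m5, m7}
Sat(p | (AG ~r)) = {m1, m2, m5, m7}
Sat(AX (p | (AG ~r))) = {s : every successor in {m1, m2, m5, m7}} = {m1, m2, m5, m7}
m2 ∈ Sat(AX (p | (AG ~r))) = {m1, m2, m5, m7}, so the formula holds at m2.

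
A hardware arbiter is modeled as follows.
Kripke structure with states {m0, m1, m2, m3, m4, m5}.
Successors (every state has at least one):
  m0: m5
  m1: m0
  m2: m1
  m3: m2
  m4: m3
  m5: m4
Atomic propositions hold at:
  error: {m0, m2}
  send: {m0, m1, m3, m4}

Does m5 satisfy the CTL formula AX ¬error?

Yes

Sat(¬error) = {m1, m3, m4, m5}
Sat(AX ¬error) = {s : every successor in {m1, m3, m4, m5}} = {m0, m2, m4, m5}
m5 ∈ Sat(AX ¬error) = {m0, m2, m4, m5}, so the formula holds at m5.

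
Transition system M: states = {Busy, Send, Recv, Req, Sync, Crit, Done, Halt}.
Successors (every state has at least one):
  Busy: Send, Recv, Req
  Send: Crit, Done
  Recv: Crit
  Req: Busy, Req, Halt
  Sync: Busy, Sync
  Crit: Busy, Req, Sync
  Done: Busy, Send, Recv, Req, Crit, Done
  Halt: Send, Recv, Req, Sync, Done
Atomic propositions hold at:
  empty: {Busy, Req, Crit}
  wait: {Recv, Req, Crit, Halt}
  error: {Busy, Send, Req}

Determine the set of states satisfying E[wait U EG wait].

{Recv, Req, Crit, Halt}

EG wait: greatest fixpoint, start Z0 = {Recv, Req, Crit, Halt}, keep only states in Sat with some successor in Z. Already a fixed point.
Sat(EG wait) = {Recv, Req, Crit, Halt}
E[wait U EG wait]: least fixpoint, start Z0 = Sat(EG wait) = {Recv, Req, Crit, Halt}, add states in Sat(wait) with some successor in Z. Already a fixed point.
Sat(E[wait U EG wait]) = {Recv, Req, Crit, Halt}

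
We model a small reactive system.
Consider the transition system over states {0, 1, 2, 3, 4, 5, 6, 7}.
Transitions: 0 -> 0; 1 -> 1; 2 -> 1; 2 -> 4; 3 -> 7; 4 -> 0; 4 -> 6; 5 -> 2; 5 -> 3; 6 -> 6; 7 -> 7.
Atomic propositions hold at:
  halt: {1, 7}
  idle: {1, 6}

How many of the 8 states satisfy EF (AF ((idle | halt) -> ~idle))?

Sat(idle | halt) = {1, 6, 7}
Sat(~idle) = {0, 2, 3, 4, 5, 7}
Sat((idle | halt) -> ~idle) = {0, 2, 3, 4, 5, 7}
AF ((idle | halt) -> ~idle): least fixpoint, start Z0 = {0, 2, 3, 4, 5, 7}, add states with every successor in Z. Already a fixed point.
Sat(AF ((idle | halt) -> ~idle)) = {0, 2, 3, 4, 5, 7}
EF (AF ((idle | halt) -> ~idle)): least fixpoint, start Z0 = {0, 2, 3, 4, 5, 7}, add states with some successor in Z. Already a fixed point.
Sat(EF (AF ((idle | halt) -> ~idle))) = {0, 2, 3, 4, 5, 7}
|Sat(EF (AF ((idle | halt) -> ~idle)))| = |{0, 2, 3, 4, 5, 7}| = 6.

6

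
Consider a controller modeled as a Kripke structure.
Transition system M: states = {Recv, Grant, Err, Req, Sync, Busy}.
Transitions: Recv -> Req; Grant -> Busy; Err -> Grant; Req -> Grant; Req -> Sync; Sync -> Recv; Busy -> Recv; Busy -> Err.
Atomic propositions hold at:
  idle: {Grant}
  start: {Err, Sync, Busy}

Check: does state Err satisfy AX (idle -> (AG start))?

No

AG start: greatest fixpoint, start Z0 = {Err, Sync, Busy}, keep only states in Sat with every successor in Z. Z1 = ∅; fixed.
Sat(AG start) = ∅
Sat(idle -> (AG start)) = {Recv, Err, Req, Sync, Busy}
Sat(AX (idle -> (AG start))) = {s : every successor in {Recv, Err, Req, Sync, Busy}} = {Recv, Grant, Sync, Busy}
Err ∉ Sat(AX (idle -> (AG start))) = {Recv, Grant, Sync, Busy}, so the formula does not hold at Err.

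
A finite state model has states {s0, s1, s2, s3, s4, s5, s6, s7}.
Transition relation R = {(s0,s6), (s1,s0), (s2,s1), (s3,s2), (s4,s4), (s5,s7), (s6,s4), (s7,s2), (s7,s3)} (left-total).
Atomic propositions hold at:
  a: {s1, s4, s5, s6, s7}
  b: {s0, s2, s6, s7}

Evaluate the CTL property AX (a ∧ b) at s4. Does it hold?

Sat(a ∧ b) = {s6, s7}
Sat(AX (a ∧ b)) = {s : every successor in {s6, s7}} = {s0, s5}
s4 ∉ Sat(AX (a ∧ b)) = {s0, s5}, so the formula does not hold at s4.

No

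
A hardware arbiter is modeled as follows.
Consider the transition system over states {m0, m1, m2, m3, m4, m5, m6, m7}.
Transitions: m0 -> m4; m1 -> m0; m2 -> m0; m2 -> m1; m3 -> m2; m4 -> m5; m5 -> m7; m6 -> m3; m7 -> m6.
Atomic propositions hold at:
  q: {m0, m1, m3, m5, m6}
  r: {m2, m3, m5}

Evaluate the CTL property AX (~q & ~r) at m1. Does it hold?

No

Sat(~q) = {m2, m4, m7}
Sat(~r) = {m0, m1, m4, m6, m7}
Sat(~q & ~r) = {m4, m7}
Sat(AX (~q & ~r)) = {s : every successor in {m4, m7}} = {m0, m5}
m1 ∉ Sat(AX (~q & ~r)) = {m0, m5}, so the formula does not hold at m1.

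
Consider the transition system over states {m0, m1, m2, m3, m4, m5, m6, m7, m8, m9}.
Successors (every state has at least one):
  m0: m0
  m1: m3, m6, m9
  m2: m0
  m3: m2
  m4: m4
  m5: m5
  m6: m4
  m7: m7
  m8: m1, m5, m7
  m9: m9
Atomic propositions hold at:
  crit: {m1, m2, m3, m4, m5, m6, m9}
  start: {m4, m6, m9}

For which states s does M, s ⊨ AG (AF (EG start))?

EG start: greatest fixpoint, start Z0 = {m4, m6, m9}, keep only states in Sat with some successor in Z. Already a fixed point.
Sat(EG start) = {m4, m6, m9}
AF (EG start): least fixpoint, start Z0 = {m4, m6, m9}, add states with every successor in Z. Already a fixed point.
Sat(AF (EG start)) = {m4, m6, m9}
AG (AF (EG start)): greatest fixpoint, start Z0 = {m4, m6, m9}, keep only states in Sat with every successor in Z. Already a fixed point.
Sat(AG (AF (EG start))) = {m4, m6, m9}

{m4, m6, m9}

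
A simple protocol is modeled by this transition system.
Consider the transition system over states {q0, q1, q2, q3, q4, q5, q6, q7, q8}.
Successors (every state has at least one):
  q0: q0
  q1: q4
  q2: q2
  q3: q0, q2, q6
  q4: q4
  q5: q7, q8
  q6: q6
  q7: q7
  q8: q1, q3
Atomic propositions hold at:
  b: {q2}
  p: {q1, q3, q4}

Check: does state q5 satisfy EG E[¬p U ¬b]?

Yes

Sat(¬p) = {q0, q2, q5, q6, q7, q8}
Sat(¬b) = {q0, q1, q3, q4, q5, q6, q7, q8}
E[¬p U ¬b]: least fixpoint, start Z0 = Sat(¬b) = {q0, q1, q3, q4, q5, q6, q7, q8}, add states in Sat(¬p) with some successor in Z. Already a fixed point.
Sat(E[¬p U ¬b]) = {q0, q1, q3, q4, q5, q6, q7, q8}
EG E[¬p U ¬b]: greatest fixpoint, start Z0 = {q0, q1, q3, q4, q5, q6, q7, q8}, keep only states in Sat with some successor in Z. Already a fixed point.
Sat(EG E[¬p U ¬b]) = {q0, q1, q3, q4, q5, q6, q7, q8}
q5 ∈ Sat(EG E[¬p U ¬b]) = {q0, q1, q3, q4, q5, q6, q7, q8}, so the formula holds at q5.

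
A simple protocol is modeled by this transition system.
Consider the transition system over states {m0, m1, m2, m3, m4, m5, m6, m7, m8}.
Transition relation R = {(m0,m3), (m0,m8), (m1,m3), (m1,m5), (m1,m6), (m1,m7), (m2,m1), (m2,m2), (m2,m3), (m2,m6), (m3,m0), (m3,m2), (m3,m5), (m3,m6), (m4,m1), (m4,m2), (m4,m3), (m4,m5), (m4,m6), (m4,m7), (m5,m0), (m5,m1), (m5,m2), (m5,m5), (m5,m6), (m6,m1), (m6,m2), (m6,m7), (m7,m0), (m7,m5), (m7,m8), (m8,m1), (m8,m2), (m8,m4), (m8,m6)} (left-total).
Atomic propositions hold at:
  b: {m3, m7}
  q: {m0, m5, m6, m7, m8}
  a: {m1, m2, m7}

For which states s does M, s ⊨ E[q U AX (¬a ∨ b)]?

{m0, m1, m5, m6, m7, m8}

Sat(¬a) = {m0, m3, m4, m5, m6, m8}
Sat(¬a ∨ b) = {m0, m3, m4, m5, m6, m7, m8}
Sat(AX (¬a ∨ b)) = {s : every successor in {m0, m3, m4, m5, m6, m7, m8}} = {m0, m1, m7}
E[q U AX (¬a ∨ b)]: least fixpoint, start Z0 = Sat(AX (¬a ∨ b)) = {m0, m1, m7}, add states in Sat(q) with some successor in Z. Z1 = {m0, m1, m5, m6, m7, m8}; fixed.
Sat(E[q U AX (¬a ∨ b)]) = {m0, m1, m5, m6, m7, m8}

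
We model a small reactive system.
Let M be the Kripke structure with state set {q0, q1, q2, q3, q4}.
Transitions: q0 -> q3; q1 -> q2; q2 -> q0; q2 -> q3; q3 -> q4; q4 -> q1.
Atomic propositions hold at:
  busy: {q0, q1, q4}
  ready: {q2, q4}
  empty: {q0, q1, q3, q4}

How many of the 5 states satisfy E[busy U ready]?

E[busy U ready]: least fixpoint, start Z0 = Sat(ready) = {q2, q4}, add states in Sat(busy) with some successor in Z. Z1 = {q1, q2, q4}; fixed.
Sat(E[busy U ready]) = {q1, q2, q4}
|Sat(E[busy U ready])| = |{q1, q2, q4}| = 3.

3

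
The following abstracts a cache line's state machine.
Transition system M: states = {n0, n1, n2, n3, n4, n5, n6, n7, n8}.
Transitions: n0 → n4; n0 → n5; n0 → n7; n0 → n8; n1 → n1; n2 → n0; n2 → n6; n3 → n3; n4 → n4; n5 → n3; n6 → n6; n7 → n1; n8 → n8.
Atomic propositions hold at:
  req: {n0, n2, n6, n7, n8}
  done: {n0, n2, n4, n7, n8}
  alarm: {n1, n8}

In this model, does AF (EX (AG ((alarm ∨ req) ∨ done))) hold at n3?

No

Sat(alarm ∨ req) = {n0, n1, n2, n6, n7, n8}
Sat((alarm ∨ req) ∨ done) = {n0, n1, n2, n4, n6, n7, n8}
AG ((alarm ∨ req) ∨ done): greatest fixpoint, start Z0 = {n0, n1, n2, n4, n6, n7, n8}, keep only states in Sat with every successor in Z. Z1 = {n1, n2, n4, n6, n7, n8}; Z2 = {n1, n4, n6, n7, n8}; fixed.
Sat(AG ((alarm ∨ req) ∨ done)) = {n1, n4, n6, n7, n8}
Sat(EX (AG ((alarm ∨ req) ∨ done))) = {s : some successor in {n1, n4, n6, n7, n8}} = {n0, n1, n2, n4, n6, n7, n8}
AF (EX (AG ((alarm ∨ req) ∨ done))): least fixpoint, start Z0 = {n0, n1, n2, n4, n6, n7, n8}, add states with every successor in Z. Already a fixed point.
Sat(AF (EX (AG ((alarm ∨ req) ∨ done)))) = {n0, n1, n2, n4, n6, n7, n8}
n3 ∉ Sat(AF (EX (AG ((alarm ∨ req) ∨ done)))) = {n0, n1, n2, n4, n6, n7, n8}, so the formula does not hold at n3.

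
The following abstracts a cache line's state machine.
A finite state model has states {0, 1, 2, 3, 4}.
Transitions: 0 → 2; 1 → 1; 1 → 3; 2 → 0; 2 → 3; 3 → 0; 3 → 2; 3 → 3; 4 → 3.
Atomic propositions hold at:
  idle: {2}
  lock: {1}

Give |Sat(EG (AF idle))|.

2

AF idle: least fixpoint, start Z0 = {2}, add states with every successor in Z. Z1 = {0, 2}; fixed.
Sat(AF idle) = {0, 2}
EG (AF idle): greatest fixpoint, start Z0 = {0, 2}, keep only states in Sat with some successor in Z. Already a fixed point.
Sat(EG (AF idle)) = {0, 2}
|Sat(EG (AF idle))| = |{0, 2}| = 2.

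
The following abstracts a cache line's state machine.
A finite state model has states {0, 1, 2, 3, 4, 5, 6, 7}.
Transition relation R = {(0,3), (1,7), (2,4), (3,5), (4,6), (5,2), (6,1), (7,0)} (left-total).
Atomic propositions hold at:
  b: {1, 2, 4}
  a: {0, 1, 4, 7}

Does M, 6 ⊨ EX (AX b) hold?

Sat(AX b) = {s : every successor in {1, 2, 4}} = {2, 5, 6}
Sat(EX (AX b)) = {s : some successor in {2, 5, 6}} = {3, 4, 5}
6 ∉ Sat(EX (AX b)) = {3, 4, 5}, so the formula does not hold at 6.

No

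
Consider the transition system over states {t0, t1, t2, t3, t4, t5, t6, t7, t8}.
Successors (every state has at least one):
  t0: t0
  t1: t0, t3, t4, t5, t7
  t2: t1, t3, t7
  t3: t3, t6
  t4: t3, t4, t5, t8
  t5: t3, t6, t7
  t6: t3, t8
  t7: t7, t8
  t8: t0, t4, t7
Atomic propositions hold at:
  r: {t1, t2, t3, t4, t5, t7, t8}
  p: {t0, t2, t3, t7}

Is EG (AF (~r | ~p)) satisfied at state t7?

No

Sat(~r) = {t0, t6}
Sat(~p) = {t1, t4, t5, t6, t8}
Sat(~r | ~p) = {t0, t1, t4, t5, t6, t8}
AF (~r | ~p): least fixpoint, start Z0 = {t0, t1, t4, t5, t6, t8}, add states with every successor in Z. Already a fixed point.
Sat(AF (~r | ~p)) = {t0, t1, t4, t5, t6, t8}
EG (AF (~r | ~p)): greatest fixpoint, start Z0 = {t0, t1, t4, t5, t6, t8}, keep only states in Sat with some successor in Z. Already a fixed point.
Sat(EG (AF (~r | ~p))) = {t0, t1, t4, t5, t6, t8}
t7 ∉ Sat(EG (AF (~r | ~p))) = {t0, t1, t4, t5, t6, t8}, so the formula does not hold at t7.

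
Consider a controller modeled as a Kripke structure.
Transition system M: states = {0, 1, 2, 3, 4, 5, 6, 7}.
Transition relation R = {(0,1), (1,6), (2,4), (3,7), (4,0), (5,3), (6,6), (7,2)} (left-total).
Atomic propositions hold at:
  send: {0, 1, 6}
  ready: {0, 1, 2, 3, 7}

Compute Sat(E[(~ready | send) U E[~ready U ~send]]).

Sat(~ready) = {4, 5, 6}
Sat(~ready | send) = {0, 1, 4, 5, 6}
Sat(~send) = {2, 3, 4, 5, 7}
E[~ready U ~send]: least fixpoint, start Z0 = Sat(~send) = {2, 3, 4, 5, 7}, add states in Sat(~ready) with some successor in Z. Already a fixed point.
Sat(E[~ready U ~send]) = {2, 3, 4, 5, 7}
E[(~ready | send) U E[~ready U ~send]]: least fixpoint, start Z0 = Sat(E[~ready U ~send]) = {2, 3, 4, 5, 7}, add states in Sat(~ready | send) with some successor in Z. Already a fixed point.
Sat(E[(~ready | send) U E[~ready U ~send]]) = {2, 3, 4, 5, 7}

{2, 3, 4, 5, 7}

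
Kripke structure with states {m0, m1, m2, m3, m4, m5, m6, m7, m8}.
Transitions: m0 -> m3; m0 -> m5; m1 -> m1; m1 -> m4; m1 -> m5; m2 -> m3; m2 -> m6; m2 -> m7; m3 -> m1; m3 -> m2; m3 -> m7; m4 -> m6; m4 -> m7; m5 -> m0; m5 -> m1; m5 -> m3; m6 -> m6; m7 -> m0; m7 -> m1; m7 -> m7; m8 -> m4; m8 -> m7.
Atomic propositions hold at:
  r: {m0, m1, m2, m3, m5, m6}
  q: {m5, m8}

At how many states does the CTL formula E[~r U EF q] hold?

8

Sat(~r) = {m4, m7, m8}
EF q: least fixpoint, start Z0 = {m5, m8}, add states with some successor in Z. Z1 = {m0, m1, m5, m8}; Z2 = {m0, m1, m3, m5, m7, m8}; Z3 = {m0, m1, m2, m3, m4, m5, m7, m8}; fixed.
Sat(EF q) = {m0, m1, m2, m3, m4, m5, m7, m8}
E[~r U EF q]: least fixpoint, start Z0 = Sat(EF q) = {m0, m1, m2, m3, m4, m5, m7, m8}, add states in Sat(~r) with some successor in Z. Already a fixed point.
Sat(E[~r U EF q]) = {m0, m1, m2, m3, m4, m5, m7, m8}
|Sat(E[~r U EF q])| = |{m0, m1, m2, m3, m4, m5, m7, m8}| = 8.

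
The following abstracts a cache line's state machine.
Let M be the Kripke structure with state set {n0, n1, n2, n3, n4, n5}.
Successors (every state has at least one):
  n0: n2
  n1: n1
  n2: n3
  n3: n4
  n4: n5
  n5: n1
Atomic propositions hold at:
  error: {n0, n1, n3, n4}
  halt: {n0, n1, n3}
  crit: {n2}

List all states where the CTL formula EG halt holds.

EG halt: greatest fixpoint, start Z0 = {n0, n1, n3}, keep only states in Sat with some successor in Z. Z1 = {n1}; fixed.
Sat(EG halt) = {n1}

{n1}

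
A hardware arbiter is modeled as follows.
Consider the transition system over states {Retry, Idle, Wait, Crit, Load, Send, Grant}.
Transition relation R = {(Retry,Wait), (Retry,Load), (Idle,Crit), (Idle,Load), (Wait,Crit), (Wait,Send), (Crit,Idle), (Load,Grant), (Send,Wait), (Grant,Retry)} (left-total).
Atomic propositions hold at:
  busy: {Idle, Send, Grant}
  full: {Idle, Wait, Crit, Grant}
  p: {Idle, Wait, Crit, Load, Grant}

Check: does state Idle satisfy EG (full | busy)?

Yes

Sat(full | busy) = {Idle, Wait, Crit, Send, Grant}
EG (full | busy): greatest fixpoint, start Z0 = {Idle, Wait, Crit, Send, Grant}, keep only states in Sat with some successor in Z. Z1 = {Idle, Wait, Crit, Send}; fixed.
Sat(EG (full | busy)) = {Idle, Wait, Crit, Send}
Idle ∈ Sat(EG (full | busy)) = {Idle, Wait, Crit, Send}, so the formula holds at Idle.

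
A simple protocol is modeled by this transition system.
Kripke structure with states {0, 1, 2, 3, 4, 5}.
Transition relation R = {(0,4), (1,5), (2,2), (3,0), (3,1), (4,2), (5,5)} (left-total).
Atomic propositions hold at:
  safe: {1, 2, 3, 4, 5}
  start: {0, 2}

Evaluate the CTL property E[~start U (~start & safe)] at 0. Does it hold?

No

Sat(~start) = {1, 3, 4, 5}
Sat(~start & safe) = {1, 3, 4, 5}
E[~start U (~start & safe)]: least fixpoint, start Z0 = Sat((~start & safe)) = {1, 3, 4, 5}, add states in Sat(~start) with some successor in Z. Already a fixed point.
Sat(E[~start U (~start & safe)]) = {1, 3, 4, 5}
0 ∉ Sat(E[~start U (~start & safe)]) = {1, 3, 4, 5}, so the formula does not hold at 0.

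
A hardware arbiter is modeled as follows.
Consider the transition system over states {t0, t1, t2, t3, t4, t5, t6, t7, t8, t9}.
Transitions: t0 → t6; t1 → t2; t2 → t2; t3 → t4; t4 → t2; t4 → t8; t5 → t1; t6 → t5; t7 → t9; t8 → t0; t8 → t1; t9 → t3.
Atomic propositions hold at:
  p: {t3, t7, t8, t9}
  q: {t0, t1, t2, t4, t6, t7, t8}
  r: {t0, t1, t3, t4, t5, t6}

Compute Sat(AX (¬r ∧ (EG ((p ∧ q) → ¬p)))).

Sat(¬r) = {t2, t7, t8, t9}
Sat(p ∧ q) = {t7, t8}
Sat(¬p) = {t0, t1, t2, t4, t5, t6}
Sat((p ∧ q) → ¬p) = {t0, t1, t2, t3, t4, t5, t6, t9}
EG ((p ∧ q) → ¬p): greatest fixpoint, start Z0 = {t0, t1, t2, t3, t4, t5, t6, t9}, keep only states in Sat with some successor in Z. Already a fixed point.
Sat(EG ((p ∧ q) → ¬p)) = {t0, t1, t2, t3, t4, t5, t6, t9}
Sat(¬r ∧ (EG ((p ∧ q) → ¬p))) = {t2, t9}
Sat(AX (¬r ∧ (EG ((p ∧ q) → ¬p)))) = {s : every successor in {t2, t9}} = {t1, t2, t7}

{t1, t2, t7}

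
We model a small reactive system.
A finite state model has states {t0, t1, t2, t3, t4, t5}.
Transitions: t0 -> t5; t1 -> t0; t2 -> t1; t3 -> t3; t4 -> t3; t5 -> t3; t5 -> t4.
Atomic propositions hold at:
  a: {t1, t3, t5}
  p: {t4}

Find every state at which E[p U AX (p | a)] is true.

Sat(p | a) = {t1, t3, t4, t5}
Sat(AX (p | a)) = {s : every successor in {t1, t3, t4, t5}} = {t0, t2, t3, t4, t5}
E[p U AX (p | a)]: least fixpoint, start Z0 = Sat(AX (p | a)) = {t0, t2, t3, t4, t5}, add states in Sat(p) with some successor in Z. Already a fixed point.
Sat(E[p U AX (p | a)]) = {t0, t2, t3, t4, t5}

{t0, t2, t3, t4, t5}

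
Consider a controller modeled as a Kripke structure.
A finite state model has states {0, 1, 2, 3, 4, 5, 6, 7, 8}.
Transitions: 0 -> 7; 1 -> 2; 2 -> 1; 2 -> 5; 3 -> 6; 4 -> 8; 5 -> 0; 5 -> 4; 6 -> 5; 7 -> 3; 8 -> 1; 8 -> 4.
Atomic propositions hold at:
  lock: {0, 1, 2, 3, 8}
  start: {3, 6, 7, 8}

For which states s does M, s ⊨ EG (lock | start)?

Sat(lock | start) = {0, 1, 2, 3, 6, 7, 8}
EG (lock | start): greatest fixpoint, start Z0 = {0, 1, 2, 3, 6, 7, 8}, keep only states in Sat with some successor in Z. Z1 = {0, 1, 2, 3, 7, 8}; Z2 = {0, 1, 2, 7, 8}; Z3 = {0, 1, 2, 8}; Z4 = {1, 2, 8}; fixed.
Sat(EG (lock | start)) = {1, 2, 8}

{1, 2, 8}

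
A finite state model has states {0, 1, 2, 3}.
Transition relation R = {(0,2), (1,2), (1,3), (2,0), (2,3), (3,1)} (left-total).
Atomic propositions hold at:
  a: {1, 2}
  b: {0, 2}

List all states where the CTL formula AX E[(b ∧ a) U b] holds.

Sat(b ∧ a) = {2}
E[(b ∧ a) U b]: least fixpoint, start Z0 = Sat(b) = {0, 2}, add states in Sat(b ∧ a) with some successor in Z. Already a fixed point.
Sat(E[(b ∧ a) U b]) = {0, 2}
Sat(AX E[(b ∧ a) U b]) = {s : every successor in {0, 2}} = {0}

{0}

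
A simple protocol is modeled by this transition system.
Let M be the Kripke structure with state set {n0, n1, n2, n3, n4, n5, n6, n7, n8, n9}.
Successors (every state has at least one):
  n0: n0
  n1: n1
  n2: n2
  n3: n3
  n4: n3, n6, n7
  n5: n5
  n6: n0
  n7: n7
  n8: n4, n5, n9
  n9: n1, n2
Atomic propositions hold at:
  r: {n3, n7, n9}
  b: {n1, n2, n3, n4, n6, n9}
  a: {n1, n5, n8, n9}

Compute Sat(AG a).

AG a: greatest fixpoint, start Z0 = {n1, n5, n8, n9}, keep only states in Sat with every successor in Z. Z1 = {n1, n5}; fixed.
Sat(AG a) = {n1, n5}

{n1, n5}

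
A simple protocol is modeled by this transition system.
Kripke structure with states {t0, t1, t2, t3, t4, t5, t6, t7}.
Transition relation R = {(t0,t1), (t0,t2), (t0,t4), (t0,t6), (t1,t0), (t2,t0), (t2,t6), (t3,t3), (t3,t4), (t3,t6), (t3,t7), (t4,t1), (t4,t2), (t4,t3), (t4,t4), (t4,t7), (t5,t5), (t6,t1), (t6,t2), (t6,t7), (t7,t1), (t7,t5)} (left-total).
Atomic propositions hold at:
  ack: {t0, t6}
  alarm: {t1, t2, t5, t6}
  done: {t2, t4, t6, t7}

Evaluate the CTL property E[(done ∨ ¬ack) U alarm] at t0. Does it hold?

Sat(¬ack) = {t1, t2, t3, t4, t5, t7}
Sat(done ∨ ¬ack) = {t1, t2, t3, t4, t5, t6, t7}
E[(done ∨ ¬ack) U alarm]: least fixpoint, start Z0 = Sat(alarm) = {t1, t2, t5, t6}, add states in Sat(done ∨ ¬ack) with some successor in Z. Z1 = {t1, t2, t3, t4, t5, t6, t7}; fixed.
Sat(E[(done ∨ ¬ack) U alarm]) = {t1, t2, t3, t4, t5, t6, t7}
t0 ∉ Sat(E[(done ∨ ¬ack) U alarm]) = {t1, t2, t3, t4, t5, t6, t7}, so the formula does not hold at t0.

No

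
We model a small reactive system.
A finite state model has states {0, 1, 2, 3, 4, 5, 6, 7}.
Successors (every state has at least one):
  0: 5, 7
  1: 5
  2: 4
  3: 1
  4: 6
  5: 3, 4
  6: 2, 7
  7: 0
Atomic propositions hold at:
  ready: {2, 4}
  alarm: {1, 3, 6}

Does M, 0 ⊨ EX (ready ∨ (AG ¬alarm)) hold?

No

Sat(¬alarm) = {0, 2, 4, 5, 7}
AG ¬alarm: greatest fixpoint, start Z0 = {0, 2, 4, 5, 7}, keep only states in Sat with every successor in Z. Z1 = {0, 2, 7}; Z2 = {7}; Z3 = ∅; fixed.
Sat(AG ¬alarm) = ∅
Sat(ready ∨ (AG ¬alarm)) = {2, 4}
Sat(EX (ready ∨ (AG ¬alarm))) = {s : some successor in {2, 4}} = {2, 5, 6}
0 ∉ Sat(EX (ready ∨ (AG ¬alarm))) = {2, 5, 6}, so the formula does not hold at 0.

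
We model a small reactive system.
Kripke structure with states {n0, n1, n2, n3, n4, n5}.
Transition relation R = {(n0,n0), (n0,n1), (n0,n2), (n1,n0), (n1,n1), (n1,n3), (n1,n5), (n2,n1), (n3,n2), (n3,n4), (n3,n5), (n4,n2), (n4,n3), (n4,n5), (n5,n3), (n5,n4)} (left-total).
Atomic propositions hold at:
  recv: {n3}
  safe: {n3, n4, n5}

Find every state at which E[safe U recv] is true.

E[safe U recv]: least fixpoint, start Z0 = Sat(recv) = {n3}, add states in Sat(safe) with some successor in Z. Z1 = {n3, n4, n5}; fixed.
Sat(E[safe U recv]) = {n3, n4, n5}

{n3, n4, n5}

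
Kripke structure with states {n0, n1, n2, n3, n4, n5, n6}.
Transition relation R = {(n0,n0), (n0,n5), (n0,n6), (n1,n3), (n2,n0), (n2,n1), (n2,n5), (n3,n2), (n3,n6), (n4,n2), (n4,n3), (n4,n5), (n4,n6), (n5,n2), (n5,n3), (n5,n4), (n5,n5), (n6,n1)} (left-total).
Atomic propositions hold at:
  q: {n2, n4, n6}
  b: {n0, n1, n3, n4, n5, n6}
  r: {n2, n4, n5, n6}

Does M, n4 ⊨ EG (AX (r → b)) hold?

No

Sat(r → b) = {n0, n1, n3, n4, n5, n6}
Sat(AX (r → b)) = {s : every successor in {n0, n1, n3, n4, n5, n6}} = {n0, n1, n2, n6}
EG (AX (r → b)): greatest fixpoint, start Z0 = {n0, n1, n2, n6}, keep only states in Sat with some successor in Z. Z1 = {n0, n2, n6}; Z2 = {n0, n2}; fixed.
Sat(EG (AX (r → b))) = {n0, n2}
n4 ∉ Sat(EG (AX (r → b))) = {n0, n2}, so the formula does not hold at n4.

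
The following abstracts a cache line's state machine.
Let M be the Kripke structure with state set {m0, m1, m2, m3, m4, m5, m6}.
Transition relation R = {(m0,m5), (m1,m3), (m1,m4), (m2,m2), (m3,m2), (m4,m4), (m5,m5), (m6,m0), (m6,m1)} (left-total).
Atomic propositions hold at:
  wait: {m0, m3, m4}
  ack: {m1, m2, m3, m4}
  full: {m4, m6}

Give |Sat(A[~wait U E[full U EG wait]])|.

1

Sat(~wait) = {m1, m2, m5, m6}
EG wait: greatest fixpoint, start Z0 = {m0, m3, m4}, keep only states in Sat with some successor in Z. Z1 = {m4}; fixed.
Sat(EG wait) = {m4}
E[full U EG wait]: least fixpoint, start Z0 = Sat(EG wait) = {m4}, add states in Sat(full) with some successor in Z. Already a fixed point.
Sat(E[full U EG wait]) = {m4}
A[~wait U E[full U EG wait]]: least fixpoint, start Z0 = Sat(E[full U EG wait]) = {m4}, add states in Sat(~wait) with every successor in Z. Already a fixed point.
Sat(A[~wait U E[full U EG wait]]) = {m4}
|Sat(A[~wait U E[full U EG wait]])| = |{m4}| = 1.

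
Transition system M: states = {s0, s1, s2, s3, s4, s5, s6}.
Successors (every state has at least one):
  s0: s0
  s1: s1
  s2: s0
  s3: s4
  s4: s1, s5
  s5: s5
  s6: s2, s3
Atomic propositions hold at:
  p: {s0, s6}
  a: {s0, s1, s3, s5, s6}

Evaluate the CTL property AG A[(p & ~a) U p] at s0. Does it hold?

Yes

Sat(~a) = {s2, s4}
Sat(p & ~a) = ∅
A[(p & ~a) U p]: least fixpoint, start Z0 = Sat(p) = {s0, s6}, add states in Sat(p & ~a) with every successor in Z. Already a fixed point.
Sat(A[(p & ~a) U p]) = {s0, s6}
AG A[(p & ~a) U p]: greatest fixpoint, start Z0 = {s0, s6}, keep only states in Sat with every successor in Z. Z1 = {s0}; fixed.
Sat(AG A[(p & ~a) U p]) = {s0}
s0 ∈ Sat(AG A[(p & ~a) U p]) = {s0}, so the formula holds at s0.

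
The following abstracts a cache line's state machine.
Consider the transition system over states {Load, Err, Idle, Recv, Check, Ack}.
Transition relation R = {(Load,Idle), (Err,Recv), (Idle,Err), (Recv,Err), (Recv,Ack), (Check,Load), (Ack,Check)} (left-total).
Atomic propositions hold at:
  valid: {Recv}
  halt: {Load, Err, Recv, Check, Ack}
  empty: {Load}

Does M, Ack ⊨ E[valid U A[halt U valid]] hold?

No

A[halt U valid]: least fixpoint, start Z0 = Sat(valid) = {Recv}, add states in Sat(halt) with every successor in Z. Z1 = {Err, Recv}; fixed.
Sat(A[halt U valid]) = {Err, Recv}
E[valid U A[halt U valid]]: least fixpoint, start Z0 = Sat(A[halt U valid]) = {Err, Recv}, add states in Sat(valid) with some successor in Z. Already a fixed point.
Sat(E[valid U A[halt U valid]]) = {Err, Recv}
Ack ∉ Sat(E[valid U A[halt U valid]]) = {Err, Recv}, so the formula does not hold at Ack.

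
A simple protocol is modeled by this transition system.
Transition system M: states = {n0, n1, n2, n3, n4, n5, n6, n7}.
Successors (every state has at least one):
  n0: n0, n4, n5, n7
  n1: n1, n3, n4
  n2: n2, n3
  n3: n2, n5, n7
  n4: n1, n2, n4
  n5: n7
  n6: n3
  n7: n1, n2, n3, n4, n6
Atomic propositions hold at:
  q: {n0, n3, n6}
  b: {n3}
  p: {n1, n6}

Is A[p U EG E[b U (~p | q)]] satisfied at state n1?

Sat(~p) = {n0, n2, n3, n4, n5, n7}
Sat(~p | q) = {n0, n2, n3, n4, n5, n6, n7}
E[b U (~p | q)]: least fixpoint, start Z0 = Sat((~p | q)) = {n0, n2, n3, n4, n5, n6, n7}, add states in Sat(b) with some successor in Z. Already a fixed point.
Sat(E[b U (~p | q)]) = {n0, n2, n3, n4, n5, n6, n7}
EG E[b U (~p | q)]: greatest fixpoint, start Z0 = {n0, n2, n3, n4, n5, n6, n7}, keep only states in Sat with some successor in Z. Already a fixed point.
Sat(EG E[b U (~p | q)]) = {n0, n2, n3, n4, n5, n6, n7}
A[p U EG E[b U (~p | q)]]: least fixpoint, start Z0 = Sat(EG E[b U (~p | q)]) = {n0, n2, n3, n4, n5, n6, n7}, add states in Sat(p) with every successor in Z. Already a fixed point.
Sat(A[p U EG E[b U (~p | q)]]) = {n0, n2, n3, n4, n5, n6, n7}
n1 ∉ Sat(A[p U EG E[b U (~p | q)]]) = {n0, n2, n3, n4, n5, n6, n7}, so the formula does not hold at n1.

No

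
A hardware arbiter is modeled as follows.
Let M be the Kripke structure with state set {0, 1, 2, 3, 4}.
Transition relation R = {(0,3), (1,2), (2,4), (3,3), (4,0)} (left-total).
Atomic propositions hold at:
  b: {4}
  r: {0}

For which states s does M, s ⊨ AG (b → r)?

{0, 3}

Sat(b → r) = {0, 1, 2, 3}
AG (b → r): greatest fixpoint, start Z0 = {0, 1, 2, 3}, keep only states in Sat with every successor in Z. Z1 = {0, 1, 3}; Z2 = {0, 3}; fixed.
Sat(AG (b → r)) = {0, 3}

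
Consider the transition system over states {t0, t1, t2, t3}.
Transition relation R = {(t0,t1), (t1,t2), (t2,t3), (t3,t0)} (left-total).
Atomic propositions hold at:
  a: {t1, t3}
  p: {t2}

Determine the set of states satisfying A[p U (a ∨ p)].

Sat(a ∨ p) = {t1, t2, t3}
A[p U (a ∨ p)]: least fixpoint, start Z0 = Sat((a ∨ p)) = {t1, t2, t3}, add states in Sat(p) with every successor in Z. Already a fixed point.
Sat(A[p U (a ∨ p)]) = {t1, t2, t3}

{t1, t2, t3}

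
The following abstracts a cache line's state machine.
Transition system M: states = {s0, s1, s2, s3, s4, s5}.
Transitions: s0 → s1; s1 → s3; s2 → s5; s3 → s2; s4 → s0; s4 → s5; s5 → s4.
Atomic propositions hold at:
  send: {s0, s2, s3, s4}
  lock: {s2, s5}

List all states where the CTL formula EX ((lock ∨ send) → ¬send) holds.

Sat(lock ∨ send) = {s0, s2, s3, s4, s5}
Sat(¬send) = {s1, s5}
Sat((lock ∨ send) → ¬send) = {s1, s5}
Sat(EX ((lock ∨ send) → ¬send)) = {s : some successor in {s1, s5}} = {s0, s2, s4}

{s0, s2, s4}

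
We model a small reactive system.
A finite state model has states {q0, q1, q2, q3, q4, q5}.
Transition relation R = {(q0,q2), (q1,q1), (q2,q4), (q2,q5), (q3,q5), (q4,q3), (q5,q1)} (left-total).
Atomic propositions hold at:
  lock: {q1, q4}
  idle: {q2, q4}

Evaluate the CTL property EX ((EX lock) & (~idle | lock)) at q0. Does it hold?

Sat(EX lock) = {s : some successor in {q1, q4}} = {q1, q2, q5}
Sat(~idle) = {q0, q1, q3, q5}
Sat(~idle | lock) = {q0, q1, q3, q4, q5}
Sat((EX lock) & (~idle | lock)) = {q1, q5}
Sat(EX ((EX lock) & (~idle | lock))) = {s : some successor in {q1, q5}} = {q1, q2, q3, q5}
q0 ∉ Sat(EX ((EX lock) & (~idle | lock))) = {q1, q2, q3, q5}, so the formula does not hold at q0.

No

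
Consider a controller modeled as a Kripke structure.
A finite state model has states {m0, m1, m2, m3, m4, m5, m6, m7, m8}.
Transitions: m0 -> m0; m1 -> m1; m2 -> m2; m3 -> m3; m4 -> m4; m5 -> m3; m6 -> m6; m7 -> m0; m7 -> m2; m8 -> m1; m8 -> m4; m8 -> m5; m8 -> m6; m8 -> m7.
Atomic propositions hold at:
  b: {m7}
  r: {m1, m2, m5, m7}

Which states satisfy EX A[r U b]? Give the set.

{m8}

A[r U b]: least fixpoint, start Z0 = Sat(b) = {m7}, add states in Sat(r) with every successor in Z. Already a fixed point.
Sat(A[r U b]) = {m7}
Sat(EX A[r U b]) = {s : some successor in {m7}} = {m8}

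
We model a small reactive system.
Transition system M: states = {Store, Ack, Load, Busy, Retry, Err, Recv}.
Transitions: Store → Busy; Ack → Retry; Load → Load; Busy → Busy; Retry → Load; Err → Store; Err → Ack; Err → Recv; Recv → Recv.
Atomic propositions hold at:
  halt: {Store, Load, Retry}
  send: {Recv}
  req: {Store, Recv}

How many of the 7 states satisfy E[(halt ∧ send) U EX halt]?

4

Sat(halt ∧ send) = ∅
Sat(EX halt) = {s : some successor in {Store, Load, Retry}} = {Ack, Load, Retry, Err}
E[(halt ∧ send) U EX halt]: least fixpoint, start Z0 = Sat(EX halt) = {Ack, Load, Retry, Err}, add states in Sat(halt ∧ send) with some successor in Z. Already a fixed point.
Sat(E[(halt ∧ send) U EX halt]) = {Ack, Load, Retry, Err}
|Sat(E[(halt ∧ send) U EX halt])| = |{Ack, Load, Retry, Err}| = 4.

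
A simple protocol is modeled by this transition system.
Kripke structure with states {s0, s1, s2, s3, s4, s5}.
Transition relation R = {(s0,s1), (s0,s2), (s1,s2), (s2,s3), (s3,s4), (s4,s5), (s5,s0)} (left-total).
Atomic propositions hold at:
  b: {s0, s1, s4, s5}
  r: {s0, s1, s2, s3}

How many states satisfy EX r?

Sat(EX r) = {s : some successor in {s0, s1, s2, s3}} = {s0, s1, s2, s5}
|Sat(EX r)| = |{s0, s1, s2, s5}| = 4.

4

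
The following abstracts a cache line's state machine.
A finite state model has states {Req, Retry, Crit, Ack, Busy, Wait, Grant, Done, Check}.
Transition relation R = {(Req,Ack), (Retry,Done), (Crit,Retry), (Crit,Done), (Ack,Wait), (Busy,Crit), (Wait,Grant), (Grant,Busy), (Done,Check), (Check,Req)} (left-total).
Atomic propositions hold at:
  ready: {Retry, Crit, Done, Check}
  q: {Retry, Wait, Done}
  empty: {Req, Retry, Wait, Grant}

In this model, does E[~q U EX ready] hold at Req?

Sat(~q) = {Req, Crit, Ack, Busy, Grant, Check}
Sat(EX ready) = {s : some successor in {Retry, Crit, Done, Check}} = {Retry, Crit, Busy, Done}
E[~q U EX ready]: least fixpoint, start Z0 = Sat(EX ready) = {Retry, Crit, Busy, Done}, add states in Sat(~q) with some successor in Z. Z1 = {Retry, Crit, Busy, Grant, Done}; fixed.
Sat(E[~q U EX ready]) = {Retry, Crit, Busy, Grant, Done}
Req ∉ Sat(E[~q U EX ready]) = {Retry, Crit, Busy, Grant, Done}, so the formula does not hold at Req.

No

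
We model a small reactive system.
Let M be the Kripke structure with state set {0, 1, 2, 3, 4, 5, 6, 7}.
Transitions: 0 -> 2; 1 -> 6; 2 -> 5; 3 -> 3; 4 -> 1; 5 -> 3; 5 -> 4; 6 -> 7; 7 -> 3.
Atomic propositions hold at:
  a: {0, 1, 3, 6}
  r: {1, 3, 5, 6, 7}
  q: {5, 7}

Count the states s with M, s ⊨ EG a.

1

EG a: greatest fixpoint, start Z0 = {0, 1, 3, 6}, keep only states in Sat with some successor in Z. Z1 = {1, 3}; Z2 = {3}; fixed.
Sat(EG a) = {3}
|Sat(EG a)| = |{3}| = 1.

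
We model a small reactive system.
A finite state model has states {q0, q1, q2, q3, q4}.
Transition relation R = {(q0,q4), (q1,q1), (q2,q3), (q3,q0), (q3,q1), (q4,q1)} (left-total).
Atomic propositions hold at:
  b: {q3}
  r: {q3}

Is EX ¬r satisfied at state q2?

No

Sat(¬r) = {q0, q1, q2, q4}
Sat(EX ¬r) = {s : some successor in {q0, q1, q2, q4}} = {q0, q1, q3, q4}
q2 ∉ Sat(EX ¬r) = {q0, q1, q3, q4}, so the formula does not hold at q2.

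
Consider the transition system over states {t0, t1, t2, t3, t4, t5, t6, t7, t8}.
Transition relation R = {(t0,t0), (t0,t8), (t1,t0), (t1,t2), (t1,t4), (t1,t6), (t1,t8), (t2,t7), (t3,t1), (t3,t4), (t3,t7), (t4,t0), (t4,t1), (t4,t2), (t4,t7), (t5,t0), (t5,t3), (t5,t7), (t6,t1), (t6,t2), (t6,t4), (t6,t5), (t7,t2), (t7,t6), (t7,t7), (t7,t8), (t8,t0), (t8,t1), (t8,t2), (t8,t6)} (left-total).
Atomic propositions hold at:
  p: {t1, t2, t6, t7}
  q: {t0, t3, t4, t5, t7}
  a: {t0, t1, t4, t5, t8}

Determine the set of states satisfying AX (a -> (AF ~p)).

{t0, t1, t2, t5, t7}

Sat(~p) = {t0, t3, t4, t5, t8}
AF ~p: least fixpoint, start Z0 = {t0, t3, t4, t5, t8}, add states with every successor in Z. Already a fixed point.
Sat(AF ~p) = {t0, t3, t4, t5, t8}
Sat(a -> (AF ~p)) = {t0, t2, t3, t4, t5, t6, t7, t8}
Sat(AX (a -> (AF ~p))) = {s : every successor in {t0, t2, t3, t4, t5, t6, t7, t8}} = {t0, t1, t2, t5, t7}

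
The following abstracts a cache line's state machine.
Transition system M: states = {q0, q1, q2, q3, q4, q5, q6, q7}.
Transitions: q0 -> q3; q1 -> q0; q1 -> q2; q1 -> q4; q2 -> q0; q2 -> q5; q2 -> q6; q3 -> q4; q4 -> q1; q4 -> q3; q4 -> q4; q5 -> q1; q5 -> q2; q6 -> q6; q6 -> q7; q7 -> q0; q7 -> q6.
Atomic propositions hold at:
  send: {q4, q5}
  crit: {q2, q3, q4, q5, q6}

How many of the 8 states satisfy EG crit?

EG crit: greatest fixpoint, start Z0 = {q2, q3, q4, q5, q6}, keep only states in Sat with some successor in Z. Already a fixed point.
Sat(EG crit) = {q2, q3, q4, q5, q6}
|Sat(EG crit)| = |{q2, q3, q4, q5, q6}| = 5.

5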